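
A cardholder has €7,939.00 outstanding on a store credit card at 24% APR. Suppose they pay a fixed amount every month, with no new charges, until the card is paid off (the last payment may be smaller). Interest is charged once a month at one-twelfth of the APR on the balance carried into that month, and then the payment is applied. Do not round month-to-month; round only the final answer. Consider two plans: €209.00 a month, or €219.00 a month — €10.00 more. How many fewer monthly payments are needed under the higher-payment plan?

Monthly rate r = 24%/12 = 2% = 0.02.
At €209.00/mo: n = ⌈−ln(1 − rB₀/P)/ln(1+r)⌉ = 73 payments (last €1.40); total interest = total paid − €7,939.00 = €7,110.40.
At €219.00/mo: 66 payments (last €43.43); total interest €6,339.43.
Payments saved = 73 − 66 = 7.

7 fewer payments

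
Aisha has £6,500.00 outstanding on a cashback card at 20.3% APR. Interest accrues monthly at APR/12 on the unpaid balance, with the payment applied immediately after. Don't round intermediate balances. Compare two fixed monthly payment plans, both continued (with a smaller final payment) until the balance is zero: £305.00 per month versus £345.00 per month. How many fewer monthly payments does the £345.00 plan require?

Monthly rate r = 20.3%/12 = 1.69167% = 0.0169167.
At £305.00/mo: n = ⌈−ln(1 − rB₀/P)/ln(1+r)⌉ = 27 payments (last £199.56); total interest = total paid − £6,500.00 = £1,629.56.
At £345.00/mo: 23 payments (last £303.20); total interest £1,393.20.
Payments saved = 27 − 23 = 4.

4 fewer payments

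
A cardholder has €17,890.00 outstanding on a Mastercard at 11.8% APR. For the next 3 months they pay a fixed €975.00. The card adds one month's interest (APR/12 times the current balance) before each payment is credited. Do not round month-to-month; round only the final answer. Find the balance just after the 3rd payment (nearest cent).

€15,469.10

Monthly rate r = 11.8%/12 = 0.983333% = 0.00983333.
Each month: B ← B·(1+r) − €975.00.
Month 1: interest €175.92; balance after payment €17,090.92.
Month 2: interest €168.06; balance after payment €16,283.98.
Month 3: interest €160.13; balance after payment €15,469.10.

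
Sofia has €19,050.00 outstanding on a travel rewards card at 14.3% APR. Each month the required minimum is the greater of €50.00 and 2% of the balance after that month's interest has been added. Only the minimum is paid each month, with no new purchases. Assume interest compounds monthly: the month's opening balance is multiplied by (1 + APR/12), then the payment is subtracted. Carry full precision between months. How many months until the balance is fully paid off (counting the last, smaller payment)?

320 months

Monthly rate r = 14.3%/12 = 1.19167% = 0.0119167.
While 2% of the post-interest balance exceeds €50.00, each month B ← (B·(1+r))·(1 − 0.02), i.e. B shrinks by the factor (1+r)·0.98 = 0.99168.
This holds for months 1–245. Entering month 246 the balance is €2,458.93; 2% of the post-interest balance is now below €50.00, so the flat €50.00 minimum applies from here.
From month 246 a fixed €50.00 at rate r clears €2,458.93 in 75 more payments. Total: 245 + 75 = 320 months.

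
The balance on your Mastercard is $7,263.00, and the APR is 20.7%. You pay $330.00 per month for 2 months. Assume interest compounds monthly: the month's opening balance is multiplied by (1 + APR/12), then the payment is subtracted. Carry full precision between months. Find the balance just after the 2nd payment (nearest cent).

Monthly rate r = 20.7%/12 = 1.725% = 0.01725.
Each month: B ← B·(1+r) − $330.00.
Month 1: interest $125.29; balance after payment $7,058.29.
Month 2: interest $121.76; balance after payment $6,850.04.

$6,850.04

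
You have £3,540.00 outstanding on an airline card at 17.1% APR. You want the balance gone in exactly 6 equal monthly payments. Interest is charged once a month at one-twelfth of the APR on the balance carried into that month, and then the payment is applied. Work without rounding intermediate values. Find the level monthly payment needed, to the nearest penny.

Monthly rate r = 17.1%/12 = 1.425% = 0.01425.
Level-payment amortization: P = B₀·r / (1 − (1+r)^(−n)) = 3540.00·0.01425 / (1 − 1.01425^(−6)).
Denominator 1 − (1+r)^(−6) = 0.0813926801.
P = 50.445 / 0.0813926801 ≈ 619.77.

£619.77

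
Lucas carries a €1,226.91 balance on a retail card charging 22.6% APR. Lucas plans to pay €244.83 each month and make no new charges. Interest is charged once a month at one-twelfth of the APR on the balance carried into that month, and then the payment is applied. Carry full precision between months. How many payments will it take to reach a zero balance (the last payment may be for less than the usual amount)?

Monthly rate r = 22.6%/12 = 1.88333% = 0.0188333.
Recurrence: B ← B·(1+r) − €244.83.
Month 1: interest €23.11; balance after payment €1,005.19.
Month 2: interest €18.93; balance after payment €779.29.
Month 3: interest €14.68; balance after payment €549.13.
Month 4: interest €10.34; balance after payment €314.65.
Month 5: interest €5.93; balance after payment €75.74.
Month 6: interest €1.43; balance after payment €0.00.

6 payments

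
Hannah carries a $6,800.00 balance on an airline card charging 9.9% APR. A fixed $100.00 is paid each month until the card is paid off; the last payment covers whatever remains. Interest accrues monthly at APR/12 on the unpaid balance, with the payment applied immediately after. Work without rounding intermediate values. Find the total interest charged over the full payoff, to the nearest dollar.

$3,220

Monthly rate r = 9.9%/12 = 0.825% = 0.00825.
Payoff takes n = ⌈−ln(1 − rB₀/P)/ln(1+r)⌉ = ⌈100.200⌉ = 101 payments; the last is $20.03.
Total paid = 100·$100.00 + $20.03 = $10,020.03.
Total interest = total paid − principal = $10,020.03 − $6,800.00 = $3,220.03.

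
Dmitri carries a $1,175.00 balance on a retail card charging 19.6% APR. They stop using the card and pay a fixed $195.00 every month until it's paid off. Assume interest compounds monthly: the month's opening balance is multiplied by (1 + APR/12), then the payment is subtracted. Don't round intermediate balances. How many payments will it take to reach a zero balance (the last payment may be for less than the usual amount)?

7 months

Monthly rate r = 19.6%/12 = 1.63333% = 0.0163333.
Recurrence: B ← B·(1+r) − $195.00.
Month 1: interest $19.19; balance after payment $999.19.
Month 2: interest $16.32; balance after payment $820.51.
Closed form: n = −ln(1 − rB₀/P)/ln(1+r) = −ln(0.90158)/ln(1.01633) ≈ 6.395, so the balance reaches zero during payment 7.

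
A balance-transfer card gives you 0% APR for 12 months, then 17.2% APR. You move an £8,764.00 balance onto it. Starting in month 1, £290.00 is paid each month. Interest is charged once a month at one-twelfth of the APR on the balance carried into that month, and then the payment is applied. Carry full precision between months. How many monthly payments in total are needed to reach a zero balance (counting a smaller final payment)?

34 payments

Promo months 1–12 at r₀ = 0%/12 = 0; months 13+ at r₁ = 17.2%/12 = 0.0143333.
After month 12 (no interest yet): B = £8,764.00 − 12·£290.00 = £5,284.00.
Then at r₁ with £290.00/mo: n₂ = −ln(1 − r₁·B/P)/ln(1+r₁) ≈ 21.27 → 22 more payments.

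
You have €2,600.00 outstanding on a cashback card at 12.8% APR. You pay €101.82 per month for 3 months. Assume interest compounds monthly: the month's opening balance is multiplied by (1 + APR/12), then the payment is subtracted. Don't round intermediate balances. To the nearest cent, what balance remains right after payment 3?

€2,375.36

Monthly rate r = 12.8%/12 = 1.06667% = 0.0106667.
Each month: B ← B·(1+r) − €101.82.
Month 1: interest €27.73; balance after payment €2,525.91.
Month 2: interest €26.94; balance after payment €2,451.04.
Month 3: interest €26.14; balance after payment €2,375.36.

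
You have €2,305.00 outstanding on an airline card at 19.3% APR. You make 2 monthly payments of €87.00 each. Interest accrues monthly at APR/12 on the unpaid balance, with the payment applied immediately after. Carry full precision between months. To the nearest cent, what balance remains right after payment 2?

€2,204.34

Monthly rate r = 19.3%/12 = 1.60833% = 0.0160833.
Each month: B ← B·(1+r) − €87.00.
Month 1: interest €37.07; balance after payment €2,255.07.
Month 2: interest €36.27; balance after payment €2,204.34.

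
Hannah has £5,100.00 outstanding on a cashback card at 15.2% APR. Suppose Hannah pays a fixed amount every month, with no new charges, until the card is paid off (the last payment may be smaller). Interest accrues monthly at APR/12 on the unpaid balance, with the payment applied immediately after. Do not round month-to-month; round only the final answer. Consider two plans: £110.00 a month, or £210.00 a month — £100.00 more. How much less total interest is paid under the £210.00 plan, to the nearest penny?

Monthly rate r = 15.2%/12 = 1.26667% = 0.0126667.
At £110.00/mo: n = ⌈−ln(1 − rB₀/P)/ln(1+r)⌉ = 71 payments (last £33.97); total interest = total paid − £5,100.00 = £2,633.97.
At £210.00/mo: 30 payments (last £43.47); total interest £1,033.47.
Interest saved = £2,633.97 − £1,033.47 = £1,600.50.

£1,600.50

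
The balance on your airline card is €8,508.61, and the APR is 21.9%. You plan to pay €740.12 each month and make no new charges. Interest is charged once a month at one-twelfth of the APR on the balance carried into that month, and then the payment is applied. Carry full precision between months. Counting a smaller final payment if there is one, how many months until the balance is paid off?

14 payments

Monthly rate r = 21.9%/12 = 1.825% = 0.01825.
Recurrence: B ← B·(1+r) − €740.12.
Month 1: interest €155.28; balance after payment €7,923.77.
Month 2: interest €144.61; balance after payment €7,328.26.
Closed form: n = −ln(1 − rB₀/P)/ln(1+r) = −ln(0.79019)/ln(1.01825) ≈ 13.020, so the balance reaches zero during payment 14.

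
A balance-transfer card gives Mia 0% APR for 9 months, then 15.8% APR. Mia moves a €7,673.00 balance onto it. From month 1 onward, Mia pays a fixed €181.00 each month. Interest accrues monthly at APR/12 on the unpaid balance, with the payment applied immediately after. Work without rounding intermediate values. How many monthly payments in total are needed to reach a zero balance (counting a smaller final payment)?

Promo months 1–9 at r₀ = 0%/12 = 0; months 10+ at r₁ = 15.8%/12 = 0.0131667.
After month 9 (no interest yet): B = €7,673.00 − 9·€181.00 = €6,044.00.
Then at r₁ with €181.00/mo: n₂ = −ln(1 − r₁·B/P)/ln(1+r₁) ≈ 44.28 → 45 more payments.

54 months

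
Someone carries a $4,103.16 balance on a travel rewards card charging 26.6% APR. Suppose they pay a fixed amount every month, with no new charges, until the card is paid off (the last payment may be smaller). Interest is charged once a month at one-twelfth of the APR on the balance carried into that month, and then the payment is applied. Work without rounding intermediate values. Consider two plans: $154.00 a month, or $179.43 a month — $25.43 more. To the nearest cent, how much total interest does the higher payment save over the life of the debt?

Monthly rate r = 26.6%/12 = 2.21667% = 0.0221667.
At $154.00/mo: n = ⌈−ln(1 − rB₀/P)/ln(1+r)⌉ = 41 payments (last $113.39); total interest = total paid − $4,103.16 = $2,170.23.
At $179.43/mo: 33 payments (last $45.06); total interest $1,683.66.
Interest saved = $2,170.23 − $1,683.66 = $486.57.

$486.57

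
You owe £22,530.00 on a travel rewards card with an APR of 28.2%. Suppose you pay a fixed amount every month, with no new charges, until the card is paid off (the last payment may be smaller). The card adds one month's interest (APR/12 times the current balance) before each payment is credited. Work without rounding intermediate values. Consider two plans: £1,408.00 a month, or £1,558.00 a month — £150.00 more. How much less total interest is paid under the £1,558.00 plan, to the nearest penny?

Monthly rate r = 28.2%/12 = 2.35% = 0.0235.
At £1,408.00/mo: n = ⌈−ln(1 − rB₀/P)/ln(1+r)⌉ = 21 payments (last £433.60); total interest = total paid − £22,530.00 = £6,063.60.
At £1,558.00/mo: 18 payments (last £1,368.88); total interest £5,324.88.
Interest saved = £6,063.60 − £5,324.88 = £738.72.

£738.72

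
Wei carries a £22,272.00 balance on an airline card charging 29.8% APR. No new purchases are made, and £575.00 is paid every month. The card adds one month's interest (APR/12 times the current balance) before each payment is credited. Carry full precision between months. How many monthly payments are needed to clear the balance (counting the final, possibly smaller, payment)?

134 months

Monthly rate r = 29.8%/12 = 2.48333% = 0.0248333.
Recurrence: B ← B·(1+r) − £575.00.
Month 1: interest £553.09; balance after payment £22,250.09.
Month 2: interest £552.54; balance after payment £22,227.63.
Closed form: n = −ln(1 − rB₀/P)/ln(1+r) = −ln(0.038108)/ln(1.02483) ≈ 133.198, so the balance reaches zero during payment 134.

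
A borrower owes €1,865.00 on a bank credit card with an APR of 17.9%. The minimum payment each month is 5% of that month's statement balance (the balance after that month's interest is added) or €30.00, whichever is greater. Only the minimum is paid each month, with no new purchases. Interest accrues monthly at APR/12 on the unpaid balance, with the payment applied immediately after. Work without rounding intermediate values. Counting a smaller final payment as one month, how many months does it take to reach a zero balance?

55 months

Monthly rate r = 17.9%/12 = 1.49167% = 0.0149167.
While 5% of the post-interest balance exceeds €30.00, each month B ← (B·(1+r))·(1 − 0.05), i.e. B shrinks by the factor (1+r)·0.95 = 0.96417.
This holds for months 1–32. Entering month 33 the balance is €580.24; 5% of the post-interest balance is now below €30.00, so the flat €30.00 minimum applies from here.
From month 33 a fixed €30.00 at rate r clears €580.24 in 23 more payments. Total: 32 + 23 = 55 months.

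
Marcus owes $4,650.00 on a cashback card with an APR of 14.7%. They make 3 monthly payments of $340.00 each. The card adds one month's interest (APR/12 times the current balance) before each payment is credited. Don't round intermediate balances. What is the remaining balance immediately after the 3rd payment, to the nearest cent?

Monthly rate r = 14.7%/12 = 1.225% = 0.01225.
Each month: B ← B·(1+r) − $340.00.
Month 1: interest $56.96; balance after payment $4,366.96.
Month 2: interest $53.50; balance after payment $4,080.46.
Month 3: interest $49.99; balance after payment $3,790.44.

$3,790.44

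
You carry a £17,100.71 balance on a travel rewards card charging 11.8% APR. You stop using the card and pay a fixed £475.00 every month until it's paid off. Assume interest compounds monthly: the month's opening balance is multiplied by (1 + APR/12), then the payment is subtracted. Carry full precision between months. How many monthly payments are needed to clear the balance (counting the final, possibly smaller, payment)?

45 months

Monthly rate r = 11.8%/12 = 0.983333% = 0.00983333.
Recurrence: B ← B·(1+r) − £475.00.
Month 1: interest £168.16; balance after payment £16,793.87.
Month 2: interest £165.14; balance after payment £16,484.01.
Closed form: n = −ln(1 − rB₀/P)/ln(1+r) = −ln(0.64599)/ln(1.00983) ≈ 44.657, so the balance reaches zero during payment 45.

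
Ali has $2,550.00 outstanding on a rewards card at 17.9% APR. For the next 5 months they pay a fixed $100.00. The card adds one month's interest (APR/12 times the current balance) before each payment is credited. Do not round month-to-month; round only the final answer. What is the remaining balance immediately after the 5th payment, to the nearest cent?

Monthly rate r = 17.9%/12 = 1.49167% = 0.0149167.
Each month: B ← B·(1+r) − $100.00.
Month 1: interest $38.04; balance after payment $2,488.04.
Month 2: interest $37.11; balance after payment $2,425.15.
Month 3: interest $36.18; balance after payment $2,361.33.
Month 4: interest $35.22; balance after payment $2,296.55.
Month 5: interest $34.26; balance after payment $2,230.81.

$2,230.81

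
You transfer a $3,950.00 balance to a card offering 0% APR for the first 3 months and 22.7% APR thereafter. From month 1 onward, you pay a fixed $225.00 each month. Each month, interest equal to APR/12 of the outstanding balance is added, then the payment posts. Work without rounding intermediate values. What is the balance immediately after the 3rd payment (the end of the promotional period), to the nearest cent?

$3,275.00

Promo months 1–3 at r₀ = 0%/12 = 0; months 4+ at r₁ = 22.7%/12 = 0.0189167.
After month 3 (no interest yet): B = $3,950.00 − 3·$225.00 = $3,275.00.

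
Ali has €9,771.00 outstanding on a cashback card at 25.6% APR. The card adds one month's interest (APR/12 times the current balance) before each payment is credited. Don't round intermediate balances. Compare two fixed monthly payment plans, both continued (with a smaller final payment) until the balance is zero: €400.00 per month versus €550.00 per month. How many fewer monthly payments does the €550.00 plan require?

Monthly rate r = 25.6%/12 = 2.13333% = 0.0213333.
At €400.00/mo: n = ⌈−ln(1 − rB₀/P)/ln(1+r)⌉ = 35 payments (last €352.91); total interest = total paid − €9,771.00 = €4,181.91.
At €550.00/mo: 23 payments (last €314.64); total interest €2,643.64.
Payments saved = 35 − 23 = 12.

12 fewer payments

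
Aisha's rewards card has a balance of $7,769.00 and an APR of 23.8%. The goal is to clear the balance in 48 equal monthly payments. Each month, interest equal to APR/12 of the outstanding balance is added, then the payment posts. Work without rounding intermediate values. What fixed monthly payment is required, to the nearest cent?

$252.43

Monthly rate r = 23.8%/12 = 1.98333% = 0.0198333.
Level-payment amortization: P = B₀·r / (1 − (1+r)^(−n)) = 7769.00·0.0198333 / (1 − 1.01983^(−48)).
Denominator 1 − (1+r)^(−48) = 0.610418554.
P = 154.085 / 0.610418554 ≈ 252.43.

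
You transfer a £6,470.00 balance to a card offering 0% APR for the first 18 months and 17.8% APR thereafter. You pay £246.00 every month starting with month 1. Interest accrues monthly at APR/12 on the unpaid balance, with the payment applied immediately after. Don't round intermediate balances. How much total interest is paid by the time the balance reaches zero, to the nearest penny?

Promo months 1–18 at r₀ = 0%/12 = 0; months 19+ at r₁ = 17.8%/12 = 0.0148333.
After month 18 (no interest yet): B = £6,470.00 − 18·£246.00 = £2,042.00.
Then at r₁ with £246.00/mo: n₂ = −ln(1 − r₁·B/P)/ln(1+r₁) ≈ 8.92 → 9 more payments.
Total paid = 26·£246.00 + £227.34 = £6,623.34; interest = £6,623.34 − £6,470.00 = £153.34.

£153.34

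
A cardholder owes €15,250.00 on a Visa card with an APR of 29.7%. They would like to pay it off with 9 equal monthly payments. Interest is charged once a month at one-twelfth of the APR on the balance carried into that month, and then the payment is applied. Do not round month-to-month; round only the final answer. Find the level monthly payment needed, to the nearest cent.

€1,910.96

Monthly rate r = 29.7%/12 = 2.475% = 0.02475.
Level-payment amortization: P = B₀·r / (1 − (1+r)^(−n)) = 15250.00·0.02475 / (1 − 1.02475^(−9)).
Denominator 1 − (1+r)^(−9) = 0.197511796.
P = 377.437 / 0.197511796 ≈ 1910.96.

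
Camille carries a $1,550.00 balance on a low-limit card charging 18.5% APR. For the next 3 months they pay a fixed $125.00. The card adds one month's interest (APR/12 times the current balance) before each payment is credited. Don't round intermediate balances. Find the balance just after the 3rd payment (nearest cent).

Monthly rate r = 18.5%/12 = 1.54167% = 0.0154167.
Each month: B ← B·(1+r) − $125.00.
Month 1: interest $23.90; balance after payment $1,448.90.
Month 2: interest $22.34; balance after payment $1,346.23.
Month 3: interest $20.75; balance after payment $1,241.99.

$1,241.99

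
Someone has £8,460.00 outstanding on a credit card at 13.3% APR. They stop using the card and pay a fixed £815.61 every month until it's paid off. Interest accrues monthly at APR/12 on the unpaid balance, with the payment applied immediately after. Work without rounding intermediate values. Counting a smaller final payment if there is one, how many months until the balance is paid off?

Monthly rate r = 13.3%/12 = 1.10833% = 0.0110833.
Recurrence: B ← B·(1+r) − £815.61.
Month 1: interest £93.77; balance after payment £7,738.15.
Month 2: interest £85.76; balance after payment £7,008.31.
Closed form: n = −ln(1 − rB₀/P)/ln(1+r) = −ln(0.88504)/ln(1.01108) ≈ 11.080, so the balance reaches zero during payment 12.

12 payments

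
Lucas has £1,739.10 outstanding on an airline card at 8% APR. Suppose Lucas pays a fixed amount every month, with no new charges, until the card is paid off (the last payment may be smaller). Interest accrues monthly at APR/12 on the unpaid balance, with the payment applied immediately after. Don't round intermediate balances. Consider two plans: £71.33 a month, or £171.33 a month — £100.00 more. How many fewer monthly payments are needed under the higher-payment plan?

16 fewer payments

Monthly rate r = 8%/12 = 0.666667% = 0.00666667.
At £71.33/mo: n = ⌈−ln(1 − rB₀/P)/ln(1+r)⌉ = 27 payments (last £49.69); total interest = total paid − £1,739.10 = £165.17.
At £171.33/mo: 11 payments (last £93.58); total interest £67.78.
Payments saved = 27 − 11 = 16.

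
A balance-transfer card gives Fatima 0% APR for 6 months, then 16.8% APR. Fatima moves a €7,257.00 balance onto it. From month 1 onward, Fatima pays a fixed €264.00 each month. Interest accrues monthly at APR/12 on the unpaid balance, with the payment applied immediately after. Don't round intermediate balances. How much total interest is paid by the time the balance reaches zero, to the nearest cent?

€1,123.02

Promo months 1–6 at r₀ = 0%/12 = 0; months 7+ at r₁ = 16.8%/12 = 0.014.
After month 6 (no interest yet): B = €7,257.00 − 6·€264.00 = €5,673.00.
Then at r₁ with €264.00/mo: n₂ = −ln(1 − r₁·B/P)/ln(1+r₁) ≈ 25.74 → 26 more payments.
Total paid = 31·€264.00 + €196.02 = €8,380.02; interest = €8,380.02 − €7,257.00 = €1,123.02.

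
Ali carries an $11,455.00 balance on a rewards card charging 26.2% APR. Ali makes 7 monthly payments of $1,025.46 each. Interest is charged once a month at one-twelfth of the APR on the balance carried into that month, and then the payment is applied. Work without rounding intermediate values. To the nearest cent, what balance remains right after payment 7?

Monthly rate r = 26.2%/12 = 2.18333% = 0.0218333.
Each month: B ← B·(1+r) − $1,025.46.
Month 1: interest $250.10; balance after payment $10,679.64.
Month 2: interest $233.17; balance after payment $9,887.35.
Month 3: interest $215.87; balance after payment $9,077.77.
Month 4: interest $198.20; balance after payment $8,250.50.
Month 5: interest $180.14; balance after payment $7,405.18.
Month 6: interest $161.68; balance after payment $6,541.40.
Month 7: interest $142.82; balance after payment $5,658.76.

$5,658.76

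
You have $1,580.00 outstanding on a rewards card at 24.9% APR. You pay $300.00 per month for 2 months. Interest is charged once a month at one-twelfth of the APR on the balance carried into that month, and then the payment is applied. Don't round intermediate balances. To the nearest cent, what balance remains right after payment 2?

$1,040.03

Monthly rate r = 24.9%/12 = 2.075% = 0.02075.
Each month: B ← B·(1+r) − $300.00.
Month 1: interest $32.78; balance after payment $1,312.79.
Month 2: interest $27.24; balance after payment $1,040.03.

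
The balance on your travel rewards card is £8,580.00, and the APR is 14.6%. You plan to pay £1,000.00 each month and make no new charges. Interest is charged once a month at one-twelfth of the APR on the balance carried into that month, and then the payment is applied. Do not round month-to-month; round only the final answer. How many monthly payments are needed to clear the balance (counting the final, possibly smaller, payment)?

10 months

Monthly rate r = 14.6%/12 = 1.21667% = 0.0121667.
Recurrence: B ← B·(1+r) − £1,000.00.
Month 1: interest £104.39; balance after payment £7,684.39.
Month 2: interest £93.49; balance after payment £6,777.88.
Closed form: n = −ln(1 − rB₀/P)/ln(1+r) = −ln(0.89561)/ln(1.01217) ≈ 9.117, so the balance reaches zero during payment 10.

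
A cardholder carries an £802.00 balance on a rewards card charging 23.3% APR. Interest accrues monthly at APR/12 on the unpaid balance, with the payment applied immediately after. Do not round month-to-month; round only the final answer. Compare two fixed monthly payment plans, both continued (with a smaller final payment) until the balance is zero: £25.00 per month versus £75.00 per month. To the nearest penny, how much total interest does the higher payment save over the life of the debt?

£360.13

Monthly rate r = 23.3%/12 = 1.94167% = 0.0194167.
At £25.00/mo: n = ⌈−ln(1 − rB₀/P)/ln(1+r)⌉ = 51 payments (last £17.83); total interest = total paid − £802.00 = £465.83.
At £75.00/mo: 13 payments (last £7.70); total interest £105.70.
Interest saved = £465.83 − £105.70 = £360.13.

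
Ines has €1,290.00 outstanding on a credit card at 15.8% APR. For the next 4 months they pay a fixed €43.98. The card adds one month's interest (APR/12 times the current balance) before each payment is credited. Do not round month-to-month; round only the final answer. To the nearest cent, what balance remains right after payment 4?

€1,179.87

Monthly rate r = 15.8%/12 = 1.31667% = 0.0131667.
Each month: B ← B·(1+r) − €43.98.
Month 1: interest €16.98; balance after payment €1,263.00.
Month 2: interest €16.63; balance after payment €1,235.65.
Month 3: interest €16.27; balance after payment €1,207.94.
Month 4: interest €15.90; balance after payment €1,179.87.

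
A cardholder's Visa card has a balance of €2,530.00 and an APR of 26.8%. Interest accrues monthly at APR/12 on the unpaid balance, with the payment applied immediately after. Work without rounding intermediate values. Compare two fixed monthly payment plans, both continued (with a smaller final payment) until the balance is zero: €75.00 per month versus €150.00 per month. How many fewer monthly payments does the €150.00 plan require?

42 fewer payments

Monthly rate r = 26.8%/12 = 2.23333% = 0.0223333.
At €75.00/mo: n = ⌈−ln(1 − rB₀/P)/ln(1+r)⌉ = 64 payments (last €28.65); total interest = total paid − €2,530.00 = €2,223.65.
At €150.00/mo: 22 payments (last €60.64); total interest €680.64.
Payments saved = 64 − 22 = 42.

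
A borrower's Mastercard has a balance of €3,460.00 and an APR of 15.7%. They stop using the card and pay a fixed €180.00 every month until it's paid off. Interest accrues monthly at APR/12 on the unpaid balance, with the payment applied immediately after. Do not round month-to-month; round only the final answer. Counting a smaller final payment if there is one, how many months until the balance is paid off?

23 payments

Monthly rate r = 15.7%/12 = 1.30833% = 0.0130833.
Recurrence: B ← B·(1+r) − €180.00.
Month 1: interest €45.27; balance after payment €3,325.27.
Month 2: interest €43.51; balance after payment €3,188.77.
Closed form: n = −ln(1 − rB₀/P)/ln(1+r) = −ln(0.74851)/ln(1.01308) ≈ 22.285, so the balance reaches zero during payment 23.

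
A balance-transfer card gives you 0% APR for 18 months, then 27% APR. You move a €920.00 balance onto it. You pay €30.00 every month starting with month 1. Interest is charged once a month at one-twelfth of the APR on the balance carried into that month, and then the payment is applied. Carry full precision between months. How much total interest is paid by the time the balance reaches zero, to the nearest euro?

€72

Promo months 1–18 at r₀ = 0%/12 = 0; months 19+ at r₁ = 27%/12 = 0.0225.
After month 18 (no interest yet): B = €920.00 − 18·€30.00 = €380.00.
Then at r₁ with €30.00/mo: n₂ = −ln(1 − r₁·B/P)/ln(1+r₁) ≈ 15.08 → 16 more payments.
Total paid = 33·€30.00 + €2.33 = €992.33; interest = €992.33 − €920.00 = €72.33.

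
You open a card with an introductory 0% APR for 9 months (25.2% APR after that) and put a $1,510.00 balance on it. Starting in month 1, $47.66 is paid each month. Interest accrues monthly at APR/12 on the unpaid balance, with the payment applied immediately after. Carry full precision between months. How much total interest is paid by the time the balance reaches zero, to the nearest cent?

Promo months 1–9 at r₀ = 0%/12 = 0; months 10+ at r₁ = 25.2%/12 = 0.021.
After month 9 (no interest yet): B = $1,510.00 − 9·$47.66 = $1,081.06.
Then at r₁ with $47.66/mo: n₂ = −ln(1 − r₁·B/P)/ln(1+r₁) ≈ 31.13 → 32 more payments.
Total paid = 40·$47.66 + $6.13 = $1,912.53; interest = $1,912.53 − $1,510.00 = $402.53.

$402.53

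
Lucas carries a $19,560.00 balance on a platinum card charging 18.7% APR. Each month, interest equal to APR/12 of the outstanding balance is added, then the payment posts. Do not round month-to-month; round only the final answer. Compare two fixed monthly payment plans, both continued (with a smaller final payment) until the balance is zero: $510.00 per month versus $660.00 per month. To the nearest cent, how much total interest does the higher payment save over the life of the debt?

Monthly rate r = 18.7%/12 = 1.55833% = 0.0155833.
At $510.00/mo: n = ⌈−ln(1 − rB₀/P)/ln(1+r)⌉ = 59 payments (last $449.33); total interest = total paid − $19,560.00 = $10,469.33.
At $660.00/mo: 41 payments (last $45.59); total interest $6,885.59.
Interest saved = $10,469.33 − $6,885.59 = $3,583.74.

$3,583.74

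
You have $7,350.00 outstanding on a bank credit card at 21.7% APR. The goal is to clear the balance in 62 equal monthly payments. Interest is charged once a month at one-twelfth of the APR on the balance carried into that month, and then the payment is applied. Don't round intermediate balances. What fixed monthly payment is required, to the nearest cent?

$198.13

Monthly rate r = 21.7%/12 = 1.80833% = 0.0180833.
Level-payment amortization: P = B₀·r / (1 − (1+r)^(−n)) = 7350.00·0.0180833 / (1 − 1.01808^(−62)).
Denominator 1 − (1+r)^(−62) = 0.670819823.
P = 132.912 / 0.670819823 ≈ 198.13.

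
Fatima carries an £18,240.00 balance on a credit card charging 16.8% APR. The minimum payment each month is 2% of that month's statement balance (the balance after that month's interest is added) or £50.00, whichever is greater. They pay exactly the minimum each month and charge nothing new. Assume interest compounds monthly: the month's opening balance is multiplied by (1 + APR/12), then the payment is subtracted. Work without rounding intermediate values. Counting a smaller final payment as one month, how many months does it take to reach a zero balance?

Monthly rate r = 16.8%/12 = 1.4% = 0.014.
While 2% of the post-interest balance exceeds £50.00, each month B ← (B·(1+r))·(1 − 0.02), i.e. B shrinks by the factor (1+r)·0.98 = 0.99372.
This holds for months 1–318. Entering month 319 the balance is £2,460.29; 2% of the post-interest balance is now below £50.00, so the flat £50.00 minimum applies from here.
From month 319 a fixed £50.00 at rate r clears £2,460.29 in 84 more payments. Total: 318 + 84 = 402 months.

402 months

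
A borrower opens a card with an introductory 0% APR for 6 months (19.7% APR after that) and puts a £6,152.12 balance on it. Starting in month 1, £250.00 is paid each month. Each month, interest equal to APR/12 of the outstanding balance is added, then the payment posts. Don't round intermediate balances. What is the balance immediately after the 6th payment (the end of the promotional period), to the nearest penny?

Promo months 1–6 at r₀ = 0%/12 = 0; months 7+ at r₁ = 19.7%/12 = 0.0164167.
After month 6 (no interest yet): B = £6,152.12 − 6·£250.00 = £4,652.12.

£4,652.12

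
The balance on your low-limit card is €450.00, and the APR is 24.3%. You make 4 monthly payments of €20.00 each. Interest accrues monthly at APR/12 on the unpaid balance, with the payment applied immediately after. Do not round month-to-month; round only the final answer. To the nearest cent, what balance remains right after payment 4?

Monthly rate r = 24.3%/12 = 2.025% = 0.02025.
Each month: B ← B·(1+r) − €20.00.
Month 1: interest €9.11; balance after payment €439.11.
Month 2: interest €8.89; balance after payment €428.00.
Month 3: interest €8.67; balance after payment €416.67.
Month 4: interest €8.44; balance after payment €405.11.

€405.11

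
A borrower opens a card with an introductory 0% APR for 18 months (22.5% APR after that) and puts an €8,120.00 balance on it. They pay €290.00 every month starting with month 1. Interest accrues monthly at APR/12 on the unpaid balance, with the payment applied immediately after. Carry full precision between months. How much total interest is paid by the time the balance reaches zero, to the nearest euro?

€342

Promo months 1–18 at r₀ = 0%/12 = 0; months 19+ at r₁ = 22.5%/12 = 0.01875.
After month 18 (no interest yet): B = €8,120.00 − 18·€290.00 = €2,900.00.
Then at r₁ with €290.00/mo: n₂ = −ln(1 − r₁·B/P)/ln(1+r₁) ≈ 11.18 → 12 more payments.
Total paid = 29·€290.00 + €51.90 = €8,461.90; interest = €8,461.90 − €8,120.00 = €341.90.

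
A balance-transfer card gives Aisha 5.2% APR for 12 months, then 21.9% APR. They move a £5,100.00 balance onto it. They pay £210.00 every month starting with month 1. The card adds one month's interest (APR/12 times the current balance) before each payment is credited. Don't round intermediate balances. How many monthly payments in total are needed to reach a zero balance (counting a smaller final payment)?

28 months

Promo months 1–12 at r₀ = 5.2%/12 = 0.00433333; months 13+ at r₁ = 21.9%/12 = 0.01825.
After month 12: iterate B ← B·(1+r₀) − £210.00 for 12 months → £2,790.68.
Then at r₁ with £210.00/mo: n₂ = −ln(1 − r₁·B/P)/ln(1+r₁) ≈ 15.36 → 16 more payments.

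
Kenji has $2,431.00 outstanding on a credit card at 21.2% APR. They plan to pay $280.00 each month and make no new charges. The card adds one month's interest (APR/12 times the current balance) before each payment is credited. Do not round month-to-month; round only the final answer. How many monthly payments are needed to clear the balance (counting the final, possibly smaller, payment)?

10 months

Monthly rate r = 21.2%/12 = 1.76667% = 0.0176667.
Recurrence: B ← B·(1+r) − $280.00.
Month 1: interest $42.95; balance after payment $2,193.95.
Month 2: interest $38.76; balance after payment $1,952.71.
Closed form: n = −ln(1 − rB₀/P)/ln(1+r) = −ln(0.84662)/ln(1.01767) ≈ 9.508, so the balance reaches zero during payment 10.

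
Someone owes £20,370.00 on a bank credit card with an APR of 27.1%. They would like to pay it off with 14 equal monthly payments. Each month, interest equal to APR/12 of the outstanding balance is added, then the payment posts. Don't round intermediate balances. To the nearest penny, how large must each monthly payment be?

£1,713.35

Monthly rate r = 27.1%/12 = 2.25833% = 0.0225833.
Level-payment amortization: P = B₀·r / (1 − (1+r)^(−n)) = 20370.00·0.0225833 / (1 − 1.02258^(−14)).
Denominator 1 − (1+r)^(−14) = 0.26849372.
P = 460.023 / 0.26849372 ≈ 1713.35.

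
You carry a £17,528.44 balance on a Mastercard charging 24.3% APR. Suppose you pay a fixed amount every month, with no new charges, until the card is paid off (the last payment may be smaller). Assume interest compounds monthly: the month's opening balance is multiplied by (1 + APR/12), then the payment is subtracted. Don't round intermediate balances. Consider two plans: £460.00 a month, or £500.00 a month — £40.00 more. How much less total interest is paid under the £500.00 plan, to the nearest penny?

£3,020.81

Monthly rate r = 24.3%/12 = 2.025% = 0.02025.
At £460.00/mo: n = ⌈−ln(1 − rB₀/P)/ln(1+r)⌉ = 74 payments (last £306.59); total interest = total paid − £17,528.44 = £16,358.15.
At £500.00/mo: 62 payments (last £365.78); total interest £13,337.34.
Interest saved = £16,358.15 − £13,337.34 = £3,020.81.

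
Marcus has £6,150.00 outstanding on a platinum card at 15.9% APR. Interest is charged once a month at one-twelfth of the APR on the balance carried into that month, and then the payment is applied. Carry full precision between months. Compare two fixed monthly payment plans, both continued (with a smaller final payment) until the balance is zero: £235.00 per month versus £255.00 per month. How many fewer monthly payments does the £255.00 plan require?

Monthly rate r = 15.9%/12 = 1.325% = 0.01325.
At £235.00/mo: n = ⌈−ln(1 − rB₀/P)/ln(1+r)⌉ = 33 payments (last £82.26); total interest = total paid − £6,150.00 = £1,452.26.
At £255.00/mo: 30 payments (last £64.00); total interest £1,309.00.
Payments saved = 33 − 30 = 3.

3 fewer payments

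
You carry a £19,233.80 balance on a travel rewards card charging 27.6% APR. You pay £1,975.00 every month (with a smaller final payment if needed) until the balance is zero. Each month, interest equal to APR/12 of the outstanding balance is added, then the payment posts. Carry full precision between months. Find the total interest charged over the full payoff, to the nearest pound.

Monthly rate r = 27.6%/12 = 2.3% = 0.023.
Payoff takes n = ⌈−ln(1 − rB₀/P)/ln(1+r)⌉ = ⌈11.152⌉ = 12 payments; the last is £302.86.
Total paid = 11·£1,975.00 + £302.86 = £22,027.86.
Total interest = total paid − principal = £22,027.86 − £19,233.80 = £2,794.06.

£2,794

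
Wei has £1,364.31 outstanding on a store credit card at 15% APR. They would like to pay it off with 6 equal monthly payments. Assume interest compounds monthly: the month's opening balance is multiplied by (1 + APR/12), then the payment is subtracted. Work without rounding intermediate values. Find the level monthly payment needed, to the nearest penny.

Monthly rate r = 15%/12 = 1.25% = 0.0125.
Level-payment amortization: P = B₀·r / (1 − (1+r)^(−n)) = 1364.31·0.0125 / (1 − 1.0125^(−6)).
Denominator 1 − (1+r)^(−6) = 0.071825124.
P = 17.0539 / 0.071825124 ≈ 237.44.

£237.44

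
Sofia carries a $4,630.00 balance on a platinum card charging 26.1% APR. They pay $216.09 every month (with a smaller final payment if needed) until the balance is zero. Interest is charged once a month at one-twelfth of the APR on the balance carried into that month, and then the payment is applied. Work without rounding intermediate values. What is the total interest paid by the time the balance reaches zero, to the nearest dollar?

$1,671

Monthly rate r = 26.1%/12 = 2.175% = 0.02175.
Payoff takes n = ⌈−ln(1 − rB₀/P)/ln(1+r)⌉ = ⌈29.159⌉ = 30 payments; the last is $34.56.
Total paid = 29·$216.09 + $34.56 = $6,301.17.
Total interest = total paid − principal = $6,301.17 − $4,630.00 = $1,671.17.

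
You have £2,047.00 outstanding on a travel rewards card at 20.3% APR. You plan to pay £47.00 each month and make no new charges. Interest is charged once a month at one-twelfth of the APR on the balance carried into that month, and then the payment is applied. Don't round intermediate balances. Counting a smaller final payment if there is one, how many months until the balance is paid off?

Monthly rate r = 20.3%/12 = 1.69167% = 0.0169167.
Recurrence: B ← B·(1+r) − £47.00.
Month 1: interest £34.63; balance after payment £2,034.63.
Month 2: interest £34.42; balance after payment £2,022.05.
Closed form: n = −ln(1 − rB₀/P)/ln(1+r) = −ln(0.26323)/ln(1.01692) ≈ 79.567, so the balance reaches zero during payment 80.

80 payments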